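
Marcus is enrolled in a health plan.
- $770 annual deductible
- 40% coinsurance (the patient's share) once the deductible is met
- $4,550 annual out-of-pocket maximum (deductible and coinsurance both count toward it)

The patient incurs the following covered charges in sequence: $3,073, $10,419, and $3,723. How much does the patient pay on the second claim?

Claim 1 — $3,073: deductible takes $770, $2,303 remains; patient's 40% is $921.20. Patient owes $1,691.20 (running OOP $1,691.20).
Claim 2 — $10,419: deductible met; 40% of $10,419 = $4,167.60. OOP would hit $5,858.80 > $4,550, so the cap limits the patient to $4,550 − $1,691.20 = $2,858.80.

$2,858.80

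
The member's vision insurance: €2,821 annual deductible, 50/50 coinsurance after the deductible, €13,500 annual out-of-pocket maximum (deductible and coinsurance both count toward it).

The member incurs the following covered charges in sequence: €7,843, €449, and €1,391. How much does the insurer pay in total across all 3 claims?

€3,431

Claim 1 (€7,843): €2,821 finishes the deductible; €5,022 goes to coinsurance; coinsurance €5,022 × 50% = €2,511. Member owes €5,332 (running OOP €5,332). Plan pays €7,843 − €5,332 = €2,511.
Claim 2 (€449): 50% coinsurance on €449 = €224.50. Member owes €224.50 (running OOP €5,556.50). Plan pays €449 − €224.50 = €224.50.
Claim 3 (€1,391): 50% coinsurance on €1,391 = €695.50. Member owes €695.50 (running OOP €6,252). Plan pays €1,391 − €695.50 = €695.50.
Insurer total: €2,511 + €224.50 + €695.50 = €3,431.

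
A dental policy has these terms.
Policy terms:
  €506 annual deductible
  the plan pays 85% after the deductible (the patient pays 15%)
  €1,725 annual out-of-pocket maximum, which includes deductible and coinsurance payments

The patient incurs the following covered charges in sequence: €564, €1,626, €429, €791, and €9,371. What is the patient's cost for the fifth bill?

Bill 1, €564: €506 finishes the deductible; €58 goes to coinsurance; coinsurance €58 × 15% = €8.70. Cost to patient: €514.70. OOP to date €514.70.
Bill 2, €1,626: 15% coinsurance on €1,626 = €243.90. Patient owes €243.90 (running OOP €758.60).
Bill 3, €429: deductible already satisfied, so patient's share is 15% × €429 = €64.35. Patient pays €64.35; OOP now €822.95.
Bill 4, €791: 15% coinsurance on €791 = €118.65. Patient pays €118.65; OOP now €941.60.
Bill 5, €9,371: 15% coinsurance on €9,371 = €1,405.65. Adding that to €941.60 gives €2,347.25, past the €1,725 cap; patient pays only €1,725 − €941.60 = €783.40.

€783.40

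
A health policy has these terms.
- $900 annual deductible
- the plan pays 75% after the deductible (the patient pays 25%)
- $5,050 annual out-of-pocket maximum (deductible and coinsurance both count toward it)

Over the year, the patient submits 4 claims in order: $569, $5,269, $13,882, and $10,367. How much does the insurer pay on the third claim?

$10,966.50

Claim 1 ($569): fully absorbed by the deductible. Patient pays $569; OOP now $569. Insurer: $569 − $569 = $0.
Claim 2 ($5,269): $331 finishes the deductible; $4,938 goes to coinsurance; patient's 25% is $1,234.50. Cost to patient: $1,565.50. OOP to date $2,134.50. Plan pays $5,269 − $1,565.50 = $3,703.50.
Claim 3 ($13,882): 25% coinsurance on $13,882 = $3,470.50. Adding that to $2,134.50 gives $5,605, past the $5,050 cap; patient pays only $5,050 − $2,134.50 = $2,915.50. Insurer: $13,882 − $2,915.50 = $10,966.50.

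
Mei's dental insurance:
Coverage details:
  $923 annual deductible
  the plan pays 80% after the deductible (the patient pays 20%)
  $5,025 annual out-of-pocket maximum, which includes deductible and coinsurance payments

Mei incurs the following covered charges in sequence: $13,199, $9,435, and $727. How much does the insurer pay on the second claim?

$7,788.20

Claim 1 ($13,199): $923 to deductible, leaving $12,276; coinsurance $12,276 × 20% = $2,455.20. Patient pays $3,378.20; OOP now $3,378.20. Plan pays $13,199 − $3,378.20 = $9,820.80.
Claim 2 ($9,435): 20% coinsurance on $9,435 = $1,887. That would push OOP to $5,265.20, over the $5,025 cap, so patient pays $5,025 − $3,378.20 = $1,646.80. Plan pays $9,435 − $1,646.80 = $7,788.20.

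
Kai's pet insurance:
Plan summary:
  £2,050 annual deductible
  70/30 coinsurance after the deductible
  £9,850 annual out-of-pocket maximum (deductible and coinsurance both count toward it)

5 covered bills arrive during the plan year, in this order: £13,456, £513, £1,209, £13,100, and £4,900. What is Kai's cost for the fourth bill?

£3,861.60

Bill 1, £13,456: £2,050 to deductible, leaving £11,406; owner's 30% is £3,421.80. Cost to owner: £5,471.80. OOP to date £5,471.80.
Bill 2, £513: 30% coinsurance on £513 = £153.90. Owner owes £153.90 (running OOP £5,625.70).
Bill 3, £1,209: deductible met; 30% of £1,209 = £362.70. Owner owes £362.70 (running OOP £5,988.40).
Bill 4, £13,100: 30% coinsurance on £13,100 = £3,930. OOP would hit £9,918.40 > £9,850, so the cap limits the owner to £9,850 − £5,988.40 = £3,861.60.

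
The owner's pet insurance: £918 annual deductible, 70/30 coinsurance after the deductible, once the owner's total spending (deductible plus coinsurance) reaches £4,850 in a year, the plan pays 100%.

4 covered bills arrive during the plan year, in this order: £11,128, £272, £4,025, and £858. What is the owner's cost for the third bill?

£787.40

#1 (£11,128): deductible takes £918, £10,210 remains; 30% of £10,210 = £3,063. Cost to owner: £3,981. OOP to date £3,981.
#2 (£272): 30% coinsurance on £272 = £81.60. Cost to owner: £81.60. OOP to date £4,062.60.
#3 (£4,025): 30% coinsurance on £4,025 = £1,207.50. Adding that to £4,062.60 gives £5,270.10, past the £4,850 cap; owner pays only £4,850 − £4,062.60 = £787.40.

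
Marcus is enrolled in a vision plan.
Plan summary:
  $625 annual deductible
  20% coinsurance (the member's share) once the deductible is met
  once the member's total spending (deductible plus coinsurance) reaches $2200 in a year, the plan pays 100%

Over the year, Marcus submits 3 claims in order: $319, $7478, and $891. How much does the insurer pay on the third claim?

#1 ($319): all of it applies to the deductible. Member pays $319; OOP now $319. Insurer: $319 − $319 = $0.
#2 ($7478): $306 to deductible, leaving $7172; coinsurance $7172 × 20% = $1434.40. Member owes $1740.40 (running OOP $2059.40). Plan pays $7478 − $1740.40 = $5737.60.
#3 ($891): deductible already satisfied, so member's share is 20% × $891 = $178.20. OOP would hit $2237.60 > $2200, so the cap limits the member to $2200 − $2059.40 = $140.60. Insurer: $891 − $140.60 = $750.40.

$750.40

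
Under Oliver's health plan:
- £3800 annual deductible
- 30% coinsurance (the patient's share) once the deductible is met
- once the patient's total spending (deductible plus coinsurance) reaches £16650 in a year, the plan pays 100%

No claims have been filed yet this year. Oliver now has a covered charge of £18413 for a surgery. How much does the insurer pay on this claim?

Deductible not yet touched, so the first £3800 of the bill goes to the deductible.
That leaves £18413 − £3800 = £14613 for coinsurance.
Patient's 30% share of £14613 is £4383.90.
Patient responsibility before any cap: £3800 + £4383.90 = £8183.90.
Cumulative spending £0 + £8183.90 = £8183.90 stays under the £16650 maximum.
The insurer covers the remainder: £18413 − £8183.90 = £10229.10.

£10229.10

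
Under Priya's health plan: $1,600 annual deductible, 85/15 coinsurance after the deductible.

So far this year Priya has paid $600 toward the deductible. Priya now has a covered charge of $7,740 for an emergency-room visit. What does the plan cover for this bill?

$5,729

Deductible still to meet: $1,600 − $600 = $1,000.
The remaining $6,740 (= $7,740 − $1,000) moves to coinsurance.
Patient's 15% share of $6,740 is $1,011.
Patient responsibility: $1,000 + $1,011 = $2,011.
Insurer pays the balance: $7,740 − $2,011 = $5,729.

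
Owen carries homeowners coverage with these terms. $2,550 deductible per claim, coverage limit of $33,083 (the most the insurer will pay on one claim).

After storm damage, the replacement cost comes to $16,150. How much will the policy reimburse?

Subtract the deductible: $16,150 − $2,550 = $13,600.
That's under the $33,083 cap, so the insurer reimburses the full $13,600.

$13,600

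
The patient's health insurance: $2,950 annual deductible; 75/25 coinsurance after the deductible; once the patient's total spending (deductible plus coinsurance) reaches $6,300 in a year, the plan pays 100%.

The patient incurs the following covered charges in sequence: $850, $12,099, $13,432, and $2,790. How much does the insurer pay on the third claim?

Bill 1, $850: fully absorbed by the deductible. Patient owes $850 (running OOP $850). Plan pays $850 − $850 = $0.
Bill 2, $12,099: $2,100 finishes the deductible; $9,999 goes to coinsurance; 25% of $9,999 = $2,499.75. Patient owes $4,599.75 (running OOP $5,449.75). Insurer: $12,099 − $4,599.75 = $7,499.25.
Bill 3, $13,432: deductible met; 25% of $13,432 = $3,358. Adding that to $5,449.75 gives $8,807.75, past the $6,300 cap; patient pays only $6,300 − $5,449.75 = $850.25. Insurer: $13,432 − $850.25 = $12,581.75.

$12,581.75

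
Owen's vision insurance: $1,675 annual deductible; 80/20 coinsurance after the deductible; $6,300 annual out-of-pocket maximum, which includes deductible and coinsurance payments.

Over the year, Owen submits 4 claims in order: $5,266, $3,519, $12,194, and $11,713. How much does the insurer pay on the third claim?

Claim 1 — $5,266: $1,675 to deductible, leaving $3,591; coinsurance $3,591 × 20% = $718.20. Member owes $2,393.20 (running OOP $2,393.20). Insurer: $5,266 − $2,393.20 = $2,872.80.
Claim 2 — $3,519: 20% coinsurance on $3,519 = $703.80. Member pays $703.80; OOP now $3,097. Insurer: $3,519 − $703.80 = $2,815.20.
Claim 3 — $12,194: deductible already satisfied, so member's share is 20% × $12,194 = $2,438.80. Member pays $2,438.80; OOP now $5,535.80. Insurer: $12,194 − $2,438.80 = $9,755.20.

$9,755.20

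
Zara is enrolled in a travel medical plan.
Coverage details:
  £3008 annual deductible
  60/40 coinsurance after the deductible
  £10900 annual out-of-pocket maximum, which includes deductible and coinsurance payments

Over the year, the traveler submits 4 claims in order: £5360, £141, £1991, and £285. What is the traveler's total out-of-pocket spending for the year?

#1 (£5360): deductible takes £3008, £2352 remains; 40% of £2352 = £940.80. Traveler owes £3948.80 (running OOP £3948.80).
#2 (£141): deductible already satisfied, so traveler's share is 40% × £141 = £56.40. Cost to traveler: £56.40. OOP to date £4005.20.
#3 (£1991): deductible met; 40% of £1991 = £796.40. Traveler owes £796.40 (running OOP £4801.60).
#4 (£285): deductible met; 40% of £285 = £114. Traveler owes £114 (running OOP £4915.60).
Total paid by the traveler: £3948.80 + £56.40 + £796.40 + £114 = £4915.60.

£4915.60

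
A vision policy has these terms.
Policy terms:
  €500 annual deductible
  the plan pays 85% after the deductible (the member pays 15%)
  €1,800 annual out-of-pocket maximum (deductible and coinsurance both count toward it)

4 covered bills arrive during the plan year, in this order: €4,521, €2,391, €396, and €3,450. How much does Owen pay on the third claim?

Claim 1 — €4,521: €500 finishes the deductible; €4,021 goes to coinsurance; 15% of €4,021 = €603.15. Member owes €1,103.15 (running OOP €1,103.15).
Claim 2 — €2,391: deductible already satisfied, so member's share is 15% × €2,391 = €358.65. Member owes €358.65 (running OOP €1,461.80).
Claim 3 — €396: 15% coinsurance on €396 = €59.40. Cost to member: €59.40. OOP to date €1,521.20.

€59.40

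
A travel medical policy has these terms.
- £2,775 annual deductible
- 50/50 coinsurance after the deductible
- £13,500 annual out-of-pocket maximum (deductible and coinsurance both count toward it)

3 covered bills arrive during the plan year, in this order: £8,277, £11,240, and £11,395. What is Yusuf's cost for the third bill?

#1 (£8,277): deductible takes £2,775, £5,502 remains; coinsurance £5,502 × 50% = £2,751. Traveler owes £5,526 (running OOP £5,526).
#2 (£11,240): 50% coinsurance on £11,240 = £5,620. Traveler owes £5,620 (running OOP £11,146).
#3 (£11,395): deductible met; 50% of £11,395 = £5,697.50. OOP would hit £16,843.50 > £13,500, so the cap limits the traveler to £13,500 − £11,146 = £2,354.

£2,354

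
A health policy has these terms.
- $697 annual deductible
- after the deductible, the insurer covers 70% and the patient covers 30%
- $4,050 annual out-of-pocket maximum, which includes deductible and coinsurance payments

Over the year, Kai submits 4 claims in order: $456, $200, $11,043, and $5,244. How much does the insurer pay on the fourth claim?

$5,191.60

Claim 1 ($456): fully absorbed by the deductible. Patient owes $456 (running OOP $456). Plan pays $456 − $456 = $0.
Claim 2 ($200): all of it applies to the deductible. Cost to patient: $200. OOP to date $656. Plan pays $200 − $200 = $0.
Claim 3 ($11,043): $41 finishes the deductible; $11,002 goes to coinsurance; patient's 30% is $3,300.60. Patient owes $3,341.60 (running OOP $3,997.60). Insurer: $11,043 − $3,341.60 = $7,701.40.
Claim 4 ($5,244): deductible already satisfied, so patient's share is 30% × $5,244 = $1,573.20. That would push OOP to $5,570.80, over the $4,050 cap, so patient pays $4,050 − $3,997.60 = $52.40. Plan pays $5,244 − $52.40 = $5,191.60.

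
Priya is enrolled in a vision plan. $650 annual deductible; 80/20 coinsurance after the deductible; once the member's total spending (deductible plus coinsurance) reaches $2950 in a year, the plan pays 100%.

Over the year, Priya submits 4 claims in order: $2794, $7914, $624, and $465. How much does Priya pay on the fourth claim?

$93

Claim 1 — $2794: deductible takes $650, $2144 remains; member's 20% is $428.80. Cost to member: $1078.80. OOP to date $1078.80.
Claim 2 — $7914: deductible met; 20% of $7914 = $1582.80. Member owes $1582.80 (running OOP $2661.60).
Claim 3 — $624: deductible already satisfied, so member's share is 20% × $624 = $124.80. Member owes $124.80 (running OOP $2786.40).
Claim 4 — $465: deductible met; 20% of $465 = $93. Member owes $93 (running OOP $2879.40).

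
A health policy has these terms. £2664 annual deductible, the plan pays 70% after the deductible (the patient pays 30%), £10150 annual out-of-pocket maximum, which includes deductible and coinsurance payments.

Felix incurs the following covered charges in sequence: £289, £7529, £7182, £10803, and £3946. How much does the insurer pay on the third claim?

£5027.40

Claim 1 (£289): all of it applies to the deductible. Patient owes £289 (running OOP £289). Insurer: £289 − £289 = £0.
Claim 2 (£7529): deductible takes £2375, £5154 remains; patient's 30% is £1546.20. Patient pays £3921.20; OOP now £4210.20. Insurer: £7529 − £3921.20 = £3607.80.
Claim 3 (£7182): 30% coinsurance on £7182 = £2154.60. Patient pays £2154.60; OOP now £6364.80. Plan pays £7182 − £2154.60 = £5027.40.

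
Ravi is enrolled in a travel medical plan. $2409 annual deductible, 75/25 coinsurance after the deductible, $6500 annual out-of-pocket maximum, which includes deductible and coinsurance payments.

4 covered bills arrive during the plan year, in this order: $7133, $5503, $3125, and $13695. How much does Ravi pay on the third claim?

$781.25

Claim 1 — $7133: deductible takes $2409, $4724 remains; 25% of $4724 = $1181. Traveler owes $3590 (running OOP $3590).
Claim 2 — $5503: 25% coinsurance on $5503 = $1375.75. Traveler pays $1375.75; OOP now $4965.75.
Claim 3 — $3125: 25% coinsurance on $3125 = $781.25. Traveler owes $781.25 (running OOP $5747).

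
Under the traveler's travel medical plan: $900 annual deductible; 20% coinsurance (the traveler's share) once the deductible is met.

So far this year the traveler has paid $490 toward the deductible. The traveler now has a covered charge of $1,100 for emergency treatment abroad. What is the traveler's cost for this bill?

Deductible still to meet: $900 − $490 = $410.
After the $410 deductible portion, $1,100 − $410 = $690 is subject to coinsurance.
Traveler's 20% share of $690 is $138.
So the traveler owes $410 + $138 = $548.

$548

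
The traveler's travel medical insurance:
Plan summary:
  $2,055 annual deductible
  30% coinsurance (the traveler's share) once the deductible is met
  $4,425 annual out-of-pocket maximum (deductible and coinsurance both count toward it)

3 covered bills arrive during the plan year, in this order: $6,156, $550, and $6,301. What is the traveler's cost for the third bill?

#1 ($6,156): $2,055 to deductible, leaving $4,101; traveler's 30% is $1,230.30. Cost to traveler: $3,285.30. OOP to date $3,285.30.
#2 ($550): deductible met; 30% of $550 = $165. Cost to traveler: $165. OOP to date $3,450.30.
#3 ($6,301): deductible already satisfied, so traveler's share is 30% × $6,301 = $1,890.30. OOP would hit $5,340.60 > $4,425, so the cap limits the traveler to $4,425 − $3,450.30 = $974.70.

$974.70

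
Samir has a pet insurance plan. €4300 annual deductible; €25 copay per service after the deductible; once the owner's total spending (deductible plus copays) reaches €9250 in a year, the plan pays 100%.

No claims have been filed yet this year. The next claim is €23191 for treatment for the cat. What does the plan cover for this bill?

€18866

Nothing has been paid toward the €4300 deductible, so the first €4300 of this charge is applied there.
The remaining €18891 (= €23191 − €4300) moves to the copay.
Copay on this service: €25.
Owner responsibility before any cap: €4300 + €25 = €4325.
Cumulative spending €0 + €4325 = €4325 stays under the €9250 maximum.
Insurer pays the balance: €23191 − €4325 = €18866.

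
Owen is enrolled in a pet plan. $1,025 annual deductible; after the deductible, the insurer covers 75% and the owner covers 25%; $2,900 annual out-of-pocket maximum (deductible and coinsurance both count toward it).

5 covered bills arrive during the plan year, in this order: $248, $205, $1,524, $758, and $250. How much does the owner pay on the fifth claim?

$62.50

#1 ($248): fully absorbed by the deductible. Cost to owner: $248. OOP to date $248.
#2 ($205): all of it applies to the deductible. Owner owes $205 (running OOP $453).
#3 ($1,524): deductible takes $572, $952 remains; 25% of $952 = $238. Cost to owner: $810. OOP to date $1,263.
#4 ($758): deductible met; 25% of $758 = $189.50. Cost to owner: $189.50. OOP to date $1,452.50.
#5 ($250): deductible met; 25% of $250 = $62.50. Owner owes $62.50 (running OOP $1,515).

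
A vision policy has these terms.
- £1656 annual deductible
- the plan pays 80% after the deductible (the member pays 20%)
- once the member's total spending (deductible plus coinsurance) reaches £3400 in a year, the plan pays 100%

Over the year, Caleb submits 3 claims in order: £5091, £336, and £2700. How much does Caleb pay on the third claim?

Claim 1 (£5091): £1656 finishes the deductible; £3435 goes to coinsurance; member's 20% is £687. Member owes £2343 (running OOP £2343).
Claim 2 (£336): 20% coinsurance on £336 = £67.20. Member owes £67.20 (running OOP £2410.20).
Claim 3 (£2700): deductible already satisfied, so member's share is 20% × £2700 = £540. Cost to member: £540. OOP to date £2950.20.

£540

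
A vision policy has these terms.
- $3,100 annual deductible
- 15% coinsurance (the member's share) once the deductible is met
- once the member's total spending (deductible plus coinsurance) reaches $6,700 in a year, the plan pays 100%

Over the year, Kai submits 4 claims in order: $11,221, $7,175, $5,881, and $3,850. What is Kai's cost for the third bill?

Bill 1, $11,221: $3,100 finishes the deductible; $8,121 goes to coinsurance; coinsurance $8,121 × 15% = $1,218.15. Member owes $4,318.15 (running OOP $4,318.15).
Bill 2, $7,175: deductible met; 15% of $7,175 = $1,076.25. Member pays $1,076.25; OOP now $5,394.40.
Bill 3, $5,881: deductible met; 15% of $5,881 = $882.15. Member pays $882.15; OOP now $6,276.55.

$882.15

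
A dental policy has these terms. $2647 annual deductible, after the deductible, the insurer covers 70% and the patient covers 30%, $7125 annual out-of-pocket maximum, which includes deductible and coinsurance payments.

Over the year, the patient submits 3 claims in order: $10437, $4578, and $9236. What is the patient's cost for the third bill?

$767.60

Claim 1 ($10437): $2647 finishes the deductible; $7790 goes to coinsurance; 30% of $7790 = $2337. Patient owes $4984 (running OOP $4984).
Claim 2 ($4578): deductible already satisfied, so patient's share is 30% × $4578 = $1373.40. Cost to patient: $1373.40. OOP to date $6357.40.
Claim 3 ($9236): deductible met; 30% of $9236 = $2770.80. That would push OOP to $9128.20, over the $7125 cap, so patient pays $7125 − $6357.40 = $767.60.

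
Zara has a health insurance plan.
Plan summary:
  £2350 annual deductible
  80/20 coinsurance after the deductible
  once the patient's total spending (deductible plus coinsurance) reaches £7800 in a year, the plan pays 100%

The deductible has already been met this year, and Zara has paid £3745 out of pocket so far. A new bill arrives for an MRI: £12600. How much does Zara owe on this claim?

£2520

The deductible is already satisfied, so the full bill goes to coinsurance.
Patient's 20% share of £12600 is £2520.
Cumulative spending £3745 + £2520 = £6265 stays under the £7800 maximum.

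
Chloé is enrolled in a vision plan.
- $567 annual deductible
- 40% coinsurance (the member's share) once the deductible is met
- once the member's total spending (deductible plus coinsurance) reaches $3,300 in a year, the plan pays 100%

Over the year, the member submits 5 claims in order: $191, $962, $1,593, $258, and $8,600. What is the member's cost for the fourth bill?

Claim 1 — $191: fully absorbed by the deductible. Member pays $191; OOP now $191.
Claim 2 — $962: $376 finishes the deductible; $586 goes to coinsurance; 40% of $586 = $234.40. Member owes $610.40 (running OOP $801.40).
Claim 3 — $1,593: deductible already satisfied, so member's share is 40% × $1,593 = $637.20. Member owes $637.20 (running OOP $1,438.60).
Claim 4 — $258: deductible already satisfied, so member's share is 40% × $258 = $103.20. Cost to member: $103.20. OOP to date $1,541.80.

$103.20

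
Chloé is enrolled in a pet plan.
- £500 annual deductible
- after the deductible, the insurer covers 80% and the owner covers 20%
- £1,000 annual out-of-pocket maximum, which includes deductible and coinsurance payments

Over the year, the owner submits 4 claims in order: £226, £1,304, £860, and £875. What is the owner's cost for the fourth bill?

Bill 1, £226: entire amount goes to the deductible. Owner owes £226 (running OOP £226).
Bill 2, £1,304: £274 finishes the deductible; £1,030 goes to coinsurance; owner's 20% is £206. Owner pays £480; OOP now £706.
Bill 3, £860: deductible met; 20% of £860 = £172. Cost to owner: £172. OOP to date £878.
Bill 4, £875: 20% coinsurance on £875 = £175. That would push OOP to £1,053, over the £1,000 cap, so owner pays £1,000 − £878 = £122.

£122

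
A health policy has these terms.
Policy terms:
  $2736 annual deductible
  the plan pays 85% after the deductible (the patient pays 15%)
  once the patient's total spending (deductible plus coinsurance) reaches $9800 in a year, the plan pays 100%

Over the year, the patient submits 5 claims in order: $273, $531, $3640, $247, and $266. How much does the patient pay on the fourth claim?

$37.05

#1 ($273): all of it applies to the deductible. Cost to patient: $273. OOP to date $273.
#2 ($531): entire amount goes to the deductible. Cost to patient: $531. OOP to date $804.
#3 ($3640): deductible takes $1932, $1708 remains; coinsurance $1708 × 15% = $256.20. Cost to patient: $2188.20. OOP to date $2992.20.
#4 ($247): deductible met; 15% of $247 = $37.05. Patient pays $37.05; OOP now $3029.25.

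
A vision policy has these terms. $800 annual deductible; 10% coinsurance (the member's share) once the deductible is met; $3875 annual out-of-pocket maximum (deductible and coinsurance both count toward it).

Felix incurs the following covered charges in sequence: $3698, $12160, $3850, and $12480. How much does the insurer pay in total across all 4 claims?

Claim 1 — $3698: deductible takes $800, $2898 remains; coinsurance $2898 × 10% = $289.80. Member pays $1089.80; OOP now $1089.80. Plan pays $3698 − $1089.80 = $2608.20.
Claim 2 — $12160: 10% coinsurance on $12160 = $1216. Member owes $1216 (running OOP $2305.80). Insurer: $12160 − $1216 = $10944.
Claim 3 — $3850: 10% coinsurance on $3850 = $385. Cost to member: $385. OOP to date $2690.80. Insurer: $3850 − $385 = $3465.
Claim 4 — $12480: deductible already satisfied, so member's share is 10% × $12480 = $1248. Adding that to $2690.80 gives $3938.80, past the $3875 cap; member pays only $3875 − $2690.80 = $1184.20. Plan pays $12480 − $1184.20 = $11295.80.
Insurer total = bills − member's total = $32188 − $3875 = $28313.

$28313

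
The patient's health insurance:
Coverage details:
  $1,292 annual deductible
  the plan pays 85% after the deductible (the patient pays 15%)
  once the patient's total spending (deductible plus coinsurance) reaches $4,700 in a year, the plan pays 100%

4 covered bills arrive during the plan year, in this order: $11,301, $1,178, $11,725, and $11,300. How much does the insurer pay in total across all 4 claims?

Claim 1 ($11,301): $1,292 to deductible, leaving $10,009; 15% of $10,009 = $1,501.35. Cost to patient: $2,793.35. OOP to date $2,793.35. Insurer: $11,301 − $2,793.35 = $8,507.65.
Claim 2 ($1,178): 15% coinsurance on $1,178 = $176.70. Patient pays $176.70; OOP now $2,970.05. Plan pays $1,178 − $176.70 = $1,001.30.
Claim 3 ($11,725): deductible already satisfied, so patient's share is 15% × $11,725 = $1,758.75. OOP would hit $4,728.80 > $4,700, so the cap limits the patient to $4,700 − $2,970.05 = $1,729.95. Insurer: $11,725 − $1,729.95 = $9,995.05.
Claim 4 ($11,300): 15% coinsurance on $11,300 = $1,695. OOP would hit $6,395 > $4,700, so the cap limits the patient to $4,700 − $4,700 = $0. Plan pays $11,300 − $0 = $11,300.
Insurer total = bills − patient's total = $35,504 − $4,700 = $30,804.

$30,804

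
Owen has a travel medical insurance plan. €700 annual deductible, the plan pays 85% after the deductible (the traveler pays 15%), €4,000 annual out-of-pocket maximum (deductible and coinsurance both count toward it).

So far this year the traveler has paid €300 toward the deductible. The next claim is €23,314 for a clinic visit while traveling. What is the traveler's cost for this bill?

€300 of the €700 deductible is already met, leaving €400.
After the €400 deductible portion, €23,314 − €400 = €22,914 is subject to coinsurance.
15% of €22,914 = €3,437.10 falls to the traveler.
That puts the traveler's cost at €400 + €3,437.10 = €3,837.10 before any cap.
Year-to-date out-of-pocket would reach €300 + €3,837.10 = €4,137.10, above the €4,000 maximum, so the traveler pays only €4,000 − €300 = €3,700.

€3,700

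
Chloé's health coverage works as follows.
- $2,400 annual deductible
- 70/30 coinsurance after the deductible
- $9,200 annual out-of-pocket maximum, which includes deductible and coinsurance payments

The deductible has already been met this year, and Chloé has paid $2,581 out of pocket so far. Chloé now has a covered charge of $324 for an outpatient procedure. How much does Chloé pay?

With the deductible met, the entire $324 is subject to coinsurance.
30% of $324 = $97.20 falls to the patient.
Year-to-date out-of-pocket becomes $2,581 + $97.20 = $2,678.20, still under the $9,200 maximum, so no cap applies.

$97.20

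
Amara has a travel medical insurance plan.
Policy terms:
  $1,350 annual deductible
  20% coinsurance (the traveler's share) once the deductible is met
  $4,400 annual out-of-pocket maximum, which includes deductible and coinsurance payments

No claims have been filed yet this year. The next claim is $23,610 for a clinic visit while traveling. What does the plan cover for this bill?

$19,210

The full $1,350 deductible is still open; $1,350 of this bill applies to it.
The remaining $22,260 (= $23,610 − $1,350) moves to coinsurance.
Traveler's 20% share of $22,260 is $4,452.
So the traveler owes $1,350 + $4,452 = $5,802 before any cap.
Year-to-date out-of-pocket would reach $0 + $5,802 = $5,802, above the $4,400 maximum, so the traveler pays only $4,400 − $0 = $4,400.
The insurer covers the remainder: $23,610 − $4,400 = $19,210.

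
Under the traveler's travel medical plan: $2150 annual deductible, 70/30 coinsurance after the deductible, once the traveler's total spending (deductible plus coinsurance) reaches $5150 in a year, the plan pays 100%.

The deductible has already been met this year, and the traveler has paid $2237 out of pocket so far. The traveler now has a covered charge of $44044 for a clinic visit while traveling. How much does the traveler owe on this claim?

$2913

With the deductible met, the entire $44044 is subject to coinsurance.
Coinsurance: $44044 × 30% = $13213.20.
Adding $13213.20 to the $2237 already spent would give $15450.20, which exceeds the $5150 cap; the traveler pays just $5150 − $2237 = $2913.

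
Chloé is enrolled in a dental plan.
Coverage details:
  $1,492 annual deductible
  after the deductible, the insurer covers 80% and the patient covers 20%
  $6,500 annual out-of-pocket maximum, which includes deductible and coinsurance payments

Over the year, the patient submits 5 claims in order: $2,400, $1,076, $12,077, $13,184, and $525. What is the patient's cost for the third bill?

Bill 1, $2,400: $1,492 to deductible, leaving $908; 20% of $908 = $181.60. Patient owes $1,673.60 (running OOP $1,673.60).
Bill 2, $1,076: 20% coinsurance on $1,076 = $215.20. Patient owes $215.20 (running OOP $1,888.80).
Bill 3, $12,077: deductible already satisfied, so patient's share is 20% × $12,077 = $2,415.40. Patient owes $2,415.40 (running OOP $4,304.20).

$2,415.40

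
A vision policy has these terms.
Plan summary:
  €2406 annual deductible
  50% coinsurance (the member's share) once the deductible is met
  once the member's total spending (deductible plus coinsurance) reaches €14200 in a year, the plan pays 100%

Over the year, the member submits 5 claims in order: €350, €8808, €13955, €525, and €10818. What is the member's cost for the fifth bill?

€1178

Bill 1, €350: fully absorbed by the deductible. Cost to member: €350. OOP to date €350.
Bill 2, €8808: deductible takes €2056, €6752 remains; member's 50% is €3376. Member owes €5432 (running OOP €5782).
Bill 3, €13955: deductible already satisfied, so member's share is 50% × €13955 = €6977.50. Member pays €6977.50; OOP now €12759.50.
Bill 4, €525: 50% coinsurance on €525 = €262.50. Member owes €262.50 (running OOP €13022).
Bill 5, €10818: deductible already satisfied, so member's share is 50% × €10818 = €5409. OOP would hit €18431 > €14200, so the cap limits the member to €14200 − €13022 = €1178.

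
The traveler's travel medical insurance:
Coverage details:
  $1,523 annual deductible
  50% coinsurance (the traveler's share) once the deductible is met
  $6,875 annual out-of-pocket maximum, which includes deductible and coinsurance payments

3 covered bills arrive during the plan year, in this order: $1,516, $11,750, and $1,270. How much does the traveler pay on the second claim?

Bill 1, $1,516: entire amount goes to the deductible. Cost to traveler: $1,516. OOP to date $1,516.
Bill 2, $11,750: $7 to deductible, leaving $11,743; 50% of $11,743 = $5,871.50. Together that's $7 + $5,871.50 = $5,878.50. Adding that to $1,516 gives $7,394.50, past the $6,875 cap; traveler pays only $6,875 − $1,516 = $5,359.

$5,359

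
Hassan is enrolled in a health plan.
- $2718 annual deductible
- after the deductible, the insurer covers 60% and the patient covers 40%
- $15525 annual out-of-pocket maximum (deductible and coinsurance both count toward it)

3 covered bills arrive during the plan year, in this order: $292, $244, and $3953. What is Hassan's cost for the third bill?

$2890.40

#1 ($292): entire amount goes to the deductible. Patient owes $292 (running OOP $292).
#2 ($244): entire amount goes to the deductible. Patient owes $244 (running OOP $536).
#3 ($3953): $2182 to deductible, leaving $1771; 40% of $1771 = $708.40. Patient owes $2890.40 (running OOP $3426.40).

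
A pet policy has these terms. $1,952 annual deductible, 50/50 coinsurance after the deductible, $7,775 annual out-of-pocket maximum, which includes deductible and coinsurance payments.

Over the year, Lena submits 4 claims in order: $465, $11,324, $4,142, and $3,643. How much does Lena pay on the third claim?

Bill 1, $465: fully absorbed by the deductible. Cost to owner: $465. OOP to date $465.
Bill 2, $11,324: $1,487 finishes the deductible; $9,837 goes to coinsurance; owner's 50% is $4,918.50. Owner owes $6,405.50 (running OOP $6,870.50).
Bill 3, $4,142: deductible already satisfied, so owner's share is 50% × $4,142 = $2,071. Adding that to $6,870.50 gives $8,941.50, past the $7,775 cap; owner pays only $7,775 − $6,870.50 = $904.50.

$904.50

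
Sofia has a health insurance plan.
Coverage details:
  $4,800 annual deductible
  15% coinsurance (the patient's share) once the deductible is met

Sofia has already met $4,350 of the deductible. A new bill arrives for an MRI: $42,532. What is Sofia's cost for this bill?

$4,350 of the $4,800 deductible is already met, leaving $450.
That leaves $42,532 − $450 = $42,082 for coinsurance.
Patient's 15% share of $42,082 is $6,312.30.
So the patient owes $450 + $6,312.30 = $6,762.30.

$6,762.30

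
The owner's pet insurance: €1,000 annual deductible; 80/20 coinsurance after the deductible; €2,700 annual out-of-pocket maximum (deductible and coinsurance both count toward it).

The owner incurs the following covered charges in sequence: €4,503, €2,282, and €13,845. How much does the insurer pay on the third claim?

€13,302

Claim 1 — €4,503: €1,000 to deductible, leaving €3,503; owner's 20% is €700.60. Owner pays €1,700.60; OOP now €1,700.60. Plan pays €4,503 − €1,700.60 = €2,802.40.
Claim 2 — €2,282: 20% coinsurance on €2,282 = €456.40. Owner owes €456.40 (running OOP €2,157). Plan pays €2,282 − €456.40 = €1,825.60.
Claim 3 — €13,845: 20% coinsurance on €13,845 = €2,769. Adding that to €2,157 gives €4,926, past the €2,700 cap; owner pays only €2,700 − €2,157 = €543. Insurer: €13,845 − €543 = €13,302.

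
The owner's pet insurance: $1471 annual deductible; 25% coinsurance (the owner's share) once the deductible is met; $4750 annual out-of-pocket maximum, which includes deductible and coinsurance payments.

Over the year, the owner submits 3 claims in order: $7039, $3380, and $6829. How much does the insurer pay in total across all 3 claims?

Bill 1, $7039: $1471 to deductible, leaving $5568; 25% of $5568 = $1392. Owner owes $2863 (running OOP $2863). Plan pays $7039 − $2863 = $4176.
Bill 2, $3380: deductible already satisfied, so owner's share is 25% × $3380 = $845. Owner pays $845; OOP now $3708. Plan pays $3380 − $845 = $2535.
Bill 3, $6829: deductible met; 25% of $6829 = $1707.25. Adding that to $3708 gives $5415.25, past the $4750 cap; owner pays only $4750 − $3708 = $1042. Plan pays $6829 − $1042 = $5787.
Insurer total: $4176 + $2535 + $5787 = $12498.

$12498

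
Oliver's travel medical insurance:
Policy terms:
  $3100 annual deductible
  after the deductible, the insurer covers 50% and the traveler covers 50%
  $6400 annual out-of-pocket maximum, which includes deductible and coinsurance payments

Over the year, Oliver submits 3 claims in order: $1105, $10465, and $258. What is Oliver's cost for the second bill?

$5295

Claim 1 ($1105): entire amount goes to the deductible. Cost to traveler: $1105. OOP to date $1105.
Claim 2 ($10465): $1995 finishes the deductible; $8470 goes to coinsurance; coinsurance $8470 × 50% = $4235. Deductible plus coinsurance: $1995 + $4235 = $6230. OOP would hit $7335 > $6400, so the cap limits the traveler to $6400 − $1105 = $5295.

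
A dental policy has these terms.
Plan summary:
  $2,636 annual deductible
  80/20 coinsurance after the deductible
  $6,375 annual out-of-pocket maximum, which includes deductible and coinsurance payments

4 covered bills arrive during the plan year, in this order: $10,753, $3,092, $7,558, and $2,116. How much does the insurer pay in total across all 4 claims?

#1 ($10,753): $2,636 finishes the deductible; $8,117 goes to coinsurance; coinsurance $8,117 × 20% = $1,623.40. Patient owes $4,259.40 (running OOP $4,259.40). Insurer: $10,753 − $4,259.40 = $6,493.60.
#2 ($3,092): deductible met; 20% of $3,092 = $618.40. Cost to patient: $618.40. OOP to date $4,877.80. Plan pays $3,092 − $618.40 = $2,473.60.
#3 ($7,558): 20% coinsurance on $7,558 = $1,511.60. That would push OOP to $6,389.40, over the $6,375 cap, so patient pays $6,375 − $4,877.80 = $1,497.20. Plan pays $7,558 − $1,497.20 = $6,060.80.
#4 ($2,116): deductible met; 20% of $2,116 = $423.20. That would push OOP to $6,798.20, over the $6,375 cap, so patient pays $6,375 − $6,375 = $0. Insurer: $2,116 − $0 = $2,116.
Insurer total: $6,493.60 + $2,473.60 + $6,060.80 + $2,116 = $17,144.

$17,144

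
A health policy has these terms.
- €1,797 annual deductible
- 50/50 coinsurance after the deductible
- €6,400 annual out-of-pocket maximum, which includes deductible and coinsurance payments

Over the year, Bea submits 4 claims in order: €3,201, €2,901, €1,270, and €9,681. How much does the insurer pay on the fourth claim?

Claim 1 — €3,201: €1,797 finishes the deductible; €1,404 goes to coinsurance; patient's 50% is €702. Patient owes €2,499 (running OOP €2,499). Insurer: €3,201 − €2,499 = €702.
Claim 2 — €2,901: deductible already satisfied, so patient's share is 50% × €2,901 = €1,450.50. Cost to patient: €1,450.50. OOP to date €3,949.50. Plan pays €2,901 − €1,450.50 = €1,450.50.
Claim 3 — €1,270: deductible already satisfied, so patient's share is 50% × €1,270 = €635. Patient pays €635; OOP now €4,584.50. Plan pays €1,270 − €635 = €635.
Claim 4 — €9,681: 50% coinsurance on €9,681 = €4,840.50. Adding that to €4,584.50 gives €9,425, past the €6,400 cap; patient pays only €6,400 − €4,584.50 = €1,815.50. Plan pays €9,681 − €1,815.50 = €7,865.50.

€7,865.50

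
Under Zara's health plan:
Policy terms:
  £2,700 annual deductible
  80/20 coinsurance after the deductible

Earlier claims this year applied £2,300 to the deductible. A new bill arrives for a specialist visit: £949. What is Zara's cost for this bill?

Remaining deductible: £2,700 − £2,300 = £400.
After the £400 deductible portion, £949 − £400 = £549 is subject to coinsurance.
20% of £549 = £109.80 falls to the patient.
That puts the patient's cost at £400 + £109.80 = £509.80.

£509.80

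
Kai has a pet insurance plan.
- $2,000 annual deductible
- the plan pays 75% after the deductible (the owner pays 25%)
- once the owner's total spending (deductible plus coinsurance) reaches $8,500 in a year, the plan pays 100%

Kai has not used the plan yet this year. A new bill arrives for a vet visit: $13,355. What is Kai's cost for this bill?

$4,838.75

Deductible not yet touched, so the first $2,000 of the bill goes to the deductible.
That leaves $13,355 − $2,000 = $11,355 for coinsurance.
Owner's 25% share of $11,355 is $2,838.75.
That puts the owner's cost at $2,000 + $2,838.75 = $4,838.75 before any cap.
Total out-of-pocket so far would be $0 + $4,838.75 = $4,838.75, below the $8,500 cap — no reduction.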